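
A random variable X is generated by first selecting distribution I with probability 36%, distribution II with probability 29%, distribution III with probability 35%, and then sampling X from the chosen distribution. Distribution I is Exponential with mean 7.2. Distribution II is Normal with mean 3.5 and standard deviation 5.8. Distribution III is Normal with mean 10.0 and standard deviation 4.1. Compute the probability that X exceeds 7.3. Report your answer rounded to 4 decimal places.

Conditional on each component, P(X > 7.3): I: 0.362805; II: 0.256178; III: 0.744903.
By total probability, P(X > 7.3) = 0.36·0.362805 + 0.29·0.256178 + 0.35·0.744903 = 0.465618.

0.4656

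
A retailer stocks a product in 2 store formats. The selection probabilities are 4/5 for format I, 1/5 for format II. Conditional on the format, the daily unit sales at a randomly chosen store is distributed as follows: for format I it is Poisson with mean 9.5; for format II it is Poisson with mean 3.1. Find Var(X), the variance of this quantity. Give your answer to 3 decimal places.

Per component, I: μ=9.5, E[X²]=99.75; II: μ=3.1, E[X²]=12.71.
E[X] = 0.8·9.5 + 0.2·3.1 = 8.22.
E[X²] = 0.8·99.75 + 0.2·12.71 = 82.342.
Var(X) = E[X²] − (E[X])² = 82.342 − 67.5684 = 14.7736.

14.774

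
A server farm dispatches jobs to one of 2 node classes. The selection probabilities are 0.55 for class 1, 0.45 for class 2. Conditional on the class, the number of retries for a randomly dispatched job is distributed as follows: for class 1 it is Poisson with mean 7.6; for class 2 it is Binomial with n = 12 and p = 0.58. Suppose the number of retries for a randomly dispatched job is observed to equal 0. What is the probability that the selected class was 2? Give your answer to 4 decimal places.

0.0469

Likelihoods P(X=0 | ·): 1: 0.000500451; 2: 3.01295e-05.
Posterior ∝ prior × likelihood. Numerator for 2: 0.45·3.01295e-05 = 1.35583e-05.
Normalizing constant: 0.55·0.000500451 + 0.45·3.01295e-05 = 0.000288807.
P(2 | observation) = 1.35583e-05 / 0.000288807 = 0.0469458.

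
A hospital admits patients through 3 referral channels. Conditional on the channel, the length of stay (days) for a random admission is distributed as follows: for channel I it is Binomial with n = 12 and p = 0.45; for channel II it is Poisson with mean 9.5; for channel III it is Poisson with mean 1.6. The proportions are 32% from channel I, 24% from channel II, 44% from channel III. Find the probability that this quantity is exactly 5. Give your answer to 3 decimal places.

Conditional on each channel, P(X = 5): I: 0.222498; II: 0.0482658; III: 0.017642.
By total probability, P(X = 5) = 0.32·0.222498 + 0.24·0.0482658 + 0.44·0.017642 = 0.0905457.

0.091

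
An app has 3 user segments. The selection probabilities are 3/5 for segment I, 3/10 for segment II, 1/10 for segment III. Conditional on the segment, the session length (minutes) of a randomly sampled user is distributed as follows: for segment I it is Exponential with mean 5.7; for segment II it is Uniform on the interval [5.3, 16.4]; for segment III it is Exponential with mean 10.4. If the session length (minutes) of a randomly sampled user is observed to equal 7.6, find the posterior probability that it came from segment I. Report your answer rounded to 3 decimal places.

0.467

Likelihoods f(7.6 | ·): I: 0.0462451; II: 0.0900901; III: 0.0463018.
Posterior ∝ prior × likelihood. Numerator for I: 0.6·0.0462451 = 0.0277471.
Normalizing constant: 0.6·0.0462451 + 0.3·0.0900901 + 0.1·0.0463018 = 0.0594043.
P(I | observation) = 0.0277471 / 0.0594043 = 0.467089.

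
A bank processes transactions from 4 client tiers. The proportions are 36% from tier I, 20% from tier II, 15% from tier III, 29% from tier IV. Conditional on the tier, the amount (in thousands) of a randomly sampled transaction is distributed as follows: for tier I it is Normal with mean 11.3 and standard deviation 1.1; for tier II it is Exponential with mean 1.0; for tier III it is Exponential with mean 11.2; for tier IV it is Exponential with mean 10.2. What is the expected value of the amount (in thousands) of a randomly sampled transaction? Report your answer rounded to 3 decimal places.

Component means — I: 11.3; II: 1; III: 11.2; IV: 10.2.
E[X] = 0.36·11.3 + 0.2·1 + 0.15·11.2 + 0.29·10.2 = 8.906.

8.906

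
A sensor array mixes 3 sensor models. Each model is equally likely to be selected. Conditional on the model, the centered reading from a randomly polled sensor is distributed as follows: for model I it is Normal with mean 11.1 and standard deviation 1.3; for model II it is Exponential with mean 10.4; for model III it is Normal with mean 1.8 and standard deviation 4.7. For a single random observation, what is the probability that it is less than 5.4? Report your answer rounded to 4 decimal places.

Conditional on each model, P(X < 5.4): I: 5.80954e-06; II: 0.405022; III: 0.778149.
By total probability, P(X < 5.4) = 0.333333·5.80954e-06 + 0.333333·0.405022 + 0.333333·0.778149 = 0.394392.

0.3944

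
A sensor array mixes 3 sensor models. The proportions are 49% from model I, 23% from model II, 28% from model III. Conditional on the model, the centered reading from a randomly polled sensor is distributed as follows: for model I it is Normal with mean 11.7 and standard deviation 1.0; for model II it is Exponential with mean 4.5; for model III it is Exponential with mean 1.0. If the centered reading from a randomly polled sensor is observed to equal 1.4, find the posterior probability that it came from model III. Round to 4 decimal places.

0.6484

Likelihoods f(1.4 | ·): I: 3.66235e-24; II: 0.162807; III: 0.246597.
Posterior ∝ prior × likelihood. Numerator for III: 0.28·0.246597 = 0.0690471.
Normalizing constant: 0.49·3.66235e-24 + 0.23·0.162807 + 0.28·0.246597 = 0.106493.
P(III | observation) = 0.0690471 / 0.106493 = 0.648374.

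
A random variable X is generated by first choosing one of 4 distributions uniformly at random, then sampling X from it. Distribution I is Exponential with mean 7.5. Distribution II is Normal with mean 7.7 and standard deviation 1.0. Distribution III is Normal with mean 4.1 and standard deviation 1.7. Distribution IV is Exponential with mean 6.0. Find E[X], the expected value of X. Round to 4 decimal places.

Component means — I: 7.5; II: 7.7; III: 4.1; IV: 6.
E[X] = 0.25·7.5 + 0.25·7.7 + 0.25·4.1 + 0.25·6 = 6.325.

6.3250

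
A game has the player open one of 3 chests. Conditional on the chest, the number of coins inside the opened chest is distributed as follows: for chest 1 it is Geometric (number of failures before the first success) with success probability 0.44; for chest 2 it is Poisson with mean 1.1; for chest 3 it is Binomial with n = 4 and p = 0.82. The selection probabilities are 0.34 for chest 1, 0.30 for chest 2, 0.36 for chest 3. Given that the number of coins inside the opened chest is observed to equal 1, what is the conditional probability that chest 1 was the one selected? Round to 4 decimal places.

Likelihoods P(X=1 | ·): 1: 0.2464; 2: 0.366158; 3: 0.019129.
Posterior ∝ prior × likelihood. Numerator for 1: 0.34·0.2464 = 0.083776.
Normalizing constant: 0.34·0.2464 + 0.3·0.366158 + 0.36·0.019129 = 0.20051.
P(1 | observation) = 0.083776 / 0.20051 = 0.417815.

0.4178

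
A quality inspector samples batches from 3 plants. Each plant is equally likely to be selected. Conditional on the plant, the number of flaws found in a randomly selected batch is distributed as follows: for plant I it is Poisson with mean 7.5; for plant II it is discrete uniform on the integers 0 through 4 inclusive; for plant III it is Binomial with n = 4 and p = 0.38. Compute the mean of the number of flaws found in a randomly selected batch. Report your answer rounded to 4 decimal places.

3.6733

Component means — I: 7.5; II: 2; III: 1.52.
E[X] = 0.333333·7.5 + 0.333333·2 + 0.333333·1.52 = 3.67333.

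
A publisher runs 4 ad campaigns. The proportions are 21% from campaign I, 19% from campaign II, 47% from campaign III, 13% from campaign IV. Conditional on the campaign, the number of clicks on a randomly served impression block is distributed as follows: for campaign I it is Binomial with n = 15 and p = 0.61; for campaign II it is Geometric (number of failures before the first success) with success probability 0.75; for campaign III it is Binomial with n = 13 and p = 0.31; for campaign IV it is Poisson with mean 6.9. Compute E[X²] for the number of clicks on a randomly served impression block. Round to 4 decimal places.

For each component E[X²] = Var + (mean)², giving I: 87.291; II: 0.555556; III: 19.0216; IV: 54.51.
Overall E[X²] = 0.21·87.291 + 0.19·0.555556 + 0.47·19.0216 + 0.13·54.51 = 34.4631.

34.4631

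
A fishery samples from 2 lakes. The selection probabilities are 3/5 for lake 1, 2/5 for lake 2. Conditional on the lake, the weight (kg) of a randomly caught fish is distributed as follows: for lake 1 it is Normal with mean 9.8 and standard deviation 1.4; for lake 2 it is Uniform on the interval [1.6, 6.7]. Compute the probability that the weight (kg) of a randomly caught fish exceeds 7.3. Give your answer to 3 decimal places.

Conditional on each lake, P(X > 7.3): 1: 0.962927; 2: 0.
By total probability, P(X > 7.3) = 0.6·0.962927 + 0.4·0 = 0.577756.

0.578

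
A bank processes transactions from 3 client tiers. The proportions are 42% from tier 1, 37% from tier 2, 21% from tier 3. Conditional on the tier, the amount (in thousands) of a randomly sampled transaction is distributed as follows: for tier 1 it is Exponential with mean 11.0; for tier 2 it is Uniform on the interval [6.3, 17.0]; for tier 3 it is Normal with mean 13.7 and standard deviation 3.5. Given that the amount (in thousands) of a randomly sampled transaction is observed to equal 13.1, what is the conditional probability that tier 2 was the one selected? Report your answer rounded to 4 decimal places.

Likelihoods f(13.1 | ·): 1: 0.0276313; 2: 0.0934579; 3: 0.112321.
Posterior ∝ prior × likelihood. Numerator for 2: 0.37·0.0934579 = 0.0345794.
Normalizing constant: 0.42·0.0276313 + 0.37·0.0934579 + 0.21·0.112321 = 0.069772.
P(2 | observation) = 0.0345794 / 0.069772 = 0.495606.

0.4956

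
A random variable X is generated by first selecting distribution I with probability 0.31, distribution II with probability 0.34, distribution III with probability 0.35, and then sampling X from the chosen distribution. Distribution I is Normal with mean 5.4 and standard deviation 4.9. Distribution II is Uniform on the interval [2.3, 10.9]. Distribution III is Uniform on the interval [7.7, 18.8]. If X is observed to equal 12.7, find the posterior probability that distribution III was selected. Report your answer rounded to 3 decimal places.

0.791

Likelihoods f(12.7 | ·): I: 0.0268385; II: 0; III: 0.0900901.
Posterior ∝ prior × likelihood. Numerator for III: 0.35·0.0900901 = 0.0315315.
Normalizing constant: 0.31·0.0268385 + 0.34·0 + 0.35·0.0900901 = 0.0398515.
P(III | observation) = 0.0315315 / 0.0398515 = 0.791227.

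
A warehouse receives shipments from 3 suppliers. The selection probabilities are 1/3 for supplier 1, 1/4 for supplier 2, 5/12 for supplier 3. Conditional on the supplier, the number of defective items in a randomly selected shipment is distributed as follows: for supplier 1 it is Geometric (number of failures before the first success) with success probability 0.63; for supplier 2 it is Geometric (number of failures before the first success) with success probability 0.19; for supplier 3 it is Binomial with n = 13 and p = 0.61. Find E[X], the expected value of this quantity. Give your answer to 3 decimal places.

Component means — 1: 0.587302; 2: 4.26316; 3: 7.93.
E[X] = 0.333333·0.587302 + 0.25·4.26316 + 0.416667·7.93 = 4.56572.

4.566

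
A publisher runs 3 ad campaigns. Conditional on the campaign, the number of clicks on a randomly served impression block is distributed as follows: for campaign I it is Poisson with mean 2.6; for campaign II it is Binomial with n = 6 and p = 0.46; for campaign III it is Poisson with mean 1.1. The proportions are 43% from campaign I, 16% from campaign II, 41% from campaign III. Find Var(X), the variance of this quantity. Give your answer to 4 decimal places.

Per component, I: μ=2.6, E[X²]=9.36; II: μ=2.76, E[X²]=9.108; III: μ=1.1, E[X²]=2.31.
E[X] = 0.43·2.6 + 0.16·2.76 + 0.41·1.1 = 2.0106.
E[X²] = 0.43·9.36 + 0.16·9.108 + 0.41·2.31 = 6.42918.
Var(X) = E[X²] − (E[X])² = 6.42918 − 4.04251 = 2.38667.

2.3867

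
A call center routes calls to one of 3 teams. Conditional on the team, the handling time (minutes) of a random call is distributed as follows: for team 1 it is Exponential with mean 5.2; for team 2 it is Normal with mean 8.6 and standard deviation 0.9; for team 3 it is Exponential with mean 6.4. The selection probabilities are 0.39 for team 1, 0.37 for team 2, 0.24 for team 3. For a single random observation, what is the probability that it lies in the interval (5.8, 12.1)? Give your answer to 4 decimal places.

0.5201

Conditional on each team, P(5.8 < X < 12.1): 1: 0.230194; 2: 0.999018; 3: 0.253059.
By total probability, P(5.8 < X < 12.1) = 0.39·0.230194 + 0.37·0.999018 + 0.24·0.253059 = 0.520146.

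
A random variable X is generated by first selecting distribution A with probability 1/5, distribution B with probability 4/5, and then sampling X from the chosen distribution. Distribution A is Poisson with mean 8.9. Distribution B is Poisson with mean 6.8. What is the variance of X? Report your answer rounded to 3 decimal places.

Per component, A: μ=8.9, E[X²]=88.11; B: μ=6.8, E[X²]=53.04.
E[X] = 0.2·8.9 + 0.8·6.8 = 7.22.
E[X²] = 0.2·88.11 + 0.8·53.04 = 60.054.
Var(X) = E[X²] − (E[X])² = 60.054 − 52.1284 = 7.9256.

7.926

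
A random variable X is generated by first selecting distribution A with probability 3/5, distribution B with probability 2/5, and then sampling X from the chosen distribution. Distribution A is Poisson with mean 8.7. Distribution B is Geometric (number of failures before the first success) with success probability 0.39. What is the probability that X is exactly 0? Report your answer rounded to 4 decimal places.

Conditional on each component, P(X = 0): A: 0.000166586; B: 0.39.
By total probability, P(X = 0) = 0.6·0.000166586 + 0.4·0.39 = 0.1561.

0.1561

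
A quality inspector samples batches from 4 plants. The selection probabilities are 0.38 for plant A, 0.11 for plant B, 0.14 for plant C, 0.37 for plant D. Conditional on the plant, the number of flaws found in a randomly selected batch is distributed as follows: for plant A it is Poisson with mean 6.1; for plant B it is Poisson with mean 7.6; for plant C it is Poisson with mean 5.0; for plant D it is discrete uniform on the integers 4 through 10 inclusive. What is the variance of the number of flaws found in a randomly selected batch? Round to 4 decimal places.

Per component, A: μ=6.1, E[X²]=43.31; B: μ=7.6, E[X²]=65.36; C: μ=5, E[X²]=30; D: μ=7, E[X²]=53.
E[X] = 0.38·6.1 + 0.11·7.6 + 0.14·5 + 0.37·7 = 6.444.
E[X²] = 0.38·43.31 + 0.11·65.36 + 0.14·30 + 0.37·53 = 47.4574.
Var(X) = E[X²] − (E[X])² = 47.4574 − 41.5251 = 5.93226.

5.9323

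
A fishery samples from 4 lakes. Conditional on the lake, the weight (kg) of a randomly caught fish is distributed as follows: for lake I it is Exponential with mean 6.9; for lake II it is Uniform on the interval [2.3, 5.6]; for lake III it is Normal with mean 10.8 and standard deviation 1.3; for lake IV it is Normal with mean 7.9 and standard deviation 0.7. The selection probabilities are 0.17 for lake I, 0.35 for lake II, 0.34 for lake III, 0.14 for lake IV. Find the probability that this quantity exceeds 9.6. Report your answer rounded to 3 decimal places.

Conditional on each lake, P(X > 9.6): I: 0.248751; II: 0; III: 0.822016; IV: 0.00757922.
By total probability, P(X > 9.6) = 0.17·0.248751 + 0.35·0 + 0.34·0.822016 + 0.14·0.00757922 = 0.322834.

0.323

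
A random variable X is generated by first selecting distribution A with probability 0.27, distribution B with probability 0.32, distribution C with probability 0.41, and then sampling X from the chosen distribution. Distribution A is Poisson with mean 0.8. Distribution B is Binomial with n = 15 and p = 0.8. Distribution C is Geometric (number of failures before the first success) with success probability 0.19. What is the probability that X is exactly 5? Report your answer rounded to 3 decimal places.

Conditional on each component, P(X = 5): A: 0.00122697; B: 0.000100764; C: 0.0662489.
By total probability, P(X = 5) = 0.27·0.00122697 + 0.32·0.000100764 + 0.41·0.0662489 = 0.0275256.

0.028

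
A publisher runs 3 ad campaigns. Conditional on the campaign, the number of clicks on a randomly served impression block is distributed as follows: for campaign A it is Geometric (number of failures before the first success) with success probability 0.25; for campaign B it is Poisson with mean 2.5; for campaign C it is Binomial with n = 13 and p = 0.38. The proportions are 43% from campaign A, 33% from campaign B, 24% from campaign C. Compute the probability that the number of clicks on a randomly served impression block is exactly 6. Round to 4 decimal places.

Conditional on each campaign, P(X = 6): A: 0.0444946; B: 0.0278337; C: 0.181954.
By total probability, P(X = 6) = 0.43·0.0444946 + 0.33·0.0278337 + 0.24·0.181954 = 0.0719867.

0.0720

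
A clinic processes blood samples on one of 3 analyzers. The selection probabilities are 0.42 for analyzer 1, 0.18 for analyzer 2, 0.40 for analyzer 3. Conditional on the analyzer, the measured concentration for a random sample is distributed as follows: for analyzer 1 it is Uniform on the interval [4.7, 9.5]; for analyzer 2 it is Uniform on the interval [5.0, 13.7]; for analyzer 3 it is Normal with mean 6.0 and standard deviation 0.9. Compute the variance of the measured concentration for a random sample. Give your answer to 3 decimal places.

3.660

Per component, 1: μ=7.1, E[X²]=52.33; 2: μ=9.35, E[X²]=93.73; 3: μ=6, E[X²]=36.81.
E[X] = 0.42·7.1 + 0.18·9.35 + 0.4·6 = 7.065.
E[X²] = 0.42·52.33 + 0.18·93.73 + 0.4·36.81 = 53.574.
Var(X) = E[X²] − (E[X])² = 53.574 − 49.9142 = 3.65978.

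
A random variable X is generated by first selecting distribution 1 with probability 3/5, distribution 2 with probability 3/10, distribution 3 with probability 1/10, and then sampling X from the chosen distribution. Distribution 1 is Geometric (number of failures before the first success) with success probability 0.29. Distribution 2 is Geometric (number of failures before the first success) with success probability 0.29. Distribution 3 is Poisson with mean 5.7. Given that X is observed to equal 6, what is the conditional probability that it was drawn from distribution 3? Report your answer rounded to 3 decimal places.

0.323

Likelihoods P(X=6 | ·): 1: 0.0371491; 2: 0.0371491; 3: 0.159382.
Posterior ∝ prior × likelihood. Numerator for 3: 0.1·0.159382 = 0.0159382.
Normalizing constant: 0.6·0.0371491 + 0.3·0.0371491 + 0.1·0.159382 = 0.0493723.
P(3 | observation) = 0.0159382 / 0.0493723 = 0.322816.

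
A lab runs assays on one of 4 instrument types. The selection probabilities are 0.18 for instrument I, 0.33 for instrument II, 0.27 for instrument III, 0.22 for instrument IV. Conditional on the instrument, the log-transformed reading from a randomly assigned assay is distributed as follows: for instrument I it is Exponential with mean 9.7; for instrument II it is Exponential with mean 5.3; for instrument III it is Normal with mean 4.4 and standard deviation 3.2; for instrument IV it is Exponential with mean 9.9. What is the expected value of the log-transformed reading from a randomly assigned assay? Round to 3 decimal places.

6.861

Component means — I: 9.7; II: 5.3; III: 4.4; IV: 9.9.
E[X] = 0.18·9.7 + 0.33·5.3 + 0.27·4.4 + 0.22·9.9 = 6.861.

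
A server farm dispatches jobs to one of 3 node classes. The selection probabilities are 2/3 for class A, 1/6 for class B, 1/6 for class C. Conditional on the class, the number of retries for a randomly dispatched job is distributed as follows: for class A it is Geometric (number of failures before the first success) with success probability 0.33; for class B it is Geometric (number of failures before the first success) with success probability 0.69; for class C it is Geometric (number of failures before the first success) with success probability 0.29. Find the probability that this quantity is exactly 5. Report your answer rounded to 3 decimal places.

Conditional on each class, P(X = 5): A: 0.0445541; B: 0.00197541; C: 0.0523227.
By total probability, P(X = 5) = 0.666667·0.0445541 + 0.166667·0.00197541 + 0.166667·0.0523227 = 0.0387524.

0.039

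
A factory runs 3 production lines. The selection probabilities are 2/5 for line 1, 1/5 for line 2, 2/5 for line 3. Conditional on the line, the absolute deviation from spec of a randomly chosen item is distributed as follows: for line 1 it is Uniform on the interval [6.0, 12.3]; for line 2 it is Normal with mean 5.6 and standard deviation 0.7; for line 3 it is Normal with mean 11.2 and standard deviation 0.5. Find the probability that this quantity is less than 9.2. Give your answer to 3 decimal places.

0.403

Conditional on each line, P(X < 9.2): 1: 0.507937; 2: 1; 3: 3.16712e-05.
By total probability, P(X < 9.2) = 0.4·0.507937 + 0.2·1 + 0.4·3.16712e-05 = 0.403187.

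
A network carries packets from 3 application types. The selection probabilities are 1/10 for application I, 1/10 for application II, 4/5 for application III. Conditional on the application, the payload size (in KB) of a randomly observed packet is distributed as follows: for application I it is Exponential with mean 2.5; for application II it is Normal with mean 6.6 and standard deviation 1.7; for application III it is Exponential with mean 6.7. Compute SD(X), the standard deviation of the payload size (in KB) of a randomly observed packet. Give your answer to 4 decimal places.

Per component, I: μ=2.5, E[X²]=12.5; II: μ=6.6, E[X²]=46.45; III: μ=6.7, E[X²]=89.78.
E[X] = 0.1·2.5 + 0.1·6.6 + 0.8·6.7 = 6.27.
E[X²] = 0.1·12.5 + 0.1·46.45 + 0.8·89.78 = 77.719.
Var(X) = E[X²] − (E[X])² = 77.719 − 39.3129 = 38.4061.
SD(X) = √38.4061 = 6.19727.

6.1973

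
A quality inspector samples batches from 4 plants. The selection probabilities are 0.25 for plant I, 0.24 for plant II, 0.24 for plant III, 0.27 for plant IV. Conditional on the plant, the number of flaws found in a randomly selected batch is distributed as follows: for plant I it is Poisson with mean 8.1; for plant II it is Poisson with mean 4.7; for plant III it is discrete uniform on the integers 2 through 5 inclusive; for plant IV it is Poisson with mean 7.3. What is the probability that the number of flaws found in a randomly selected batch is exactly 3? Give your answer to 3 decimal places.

Conditional on each plant, P(X = 3): I: 0.0268855; II: 0.157383; III: 0.25; IV: 0.0437993.
By total probability, P(X = 3) = 0.25·0.0268855 + 0.24·0.157383 + 0.24·0.25 + 0.27·0.0437993 = 0.116319.

0.116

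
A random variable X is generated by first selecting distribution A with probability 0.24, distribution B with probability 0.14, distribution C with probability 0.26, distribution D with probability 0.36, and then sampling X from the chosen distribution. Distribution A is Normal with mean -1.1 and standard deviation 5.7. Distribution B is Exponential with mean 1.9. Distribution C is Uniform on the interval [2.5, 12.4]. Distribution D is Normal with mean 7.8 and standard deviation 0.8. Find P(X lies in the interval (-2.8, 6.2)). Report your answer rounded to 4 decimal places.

Conditional on each component, P(-2.8 < X < 6.2): A: 0.517093; B: 0.961733; C: 0.373737; D: 0.0227501.
By total probability, P(-2.8 < X < 6.2) = 0.24·0.517093 + 0.14·0.961733 + 0.26·0.373737 + 0.36·0.0227501 = 0.364107.

0.3641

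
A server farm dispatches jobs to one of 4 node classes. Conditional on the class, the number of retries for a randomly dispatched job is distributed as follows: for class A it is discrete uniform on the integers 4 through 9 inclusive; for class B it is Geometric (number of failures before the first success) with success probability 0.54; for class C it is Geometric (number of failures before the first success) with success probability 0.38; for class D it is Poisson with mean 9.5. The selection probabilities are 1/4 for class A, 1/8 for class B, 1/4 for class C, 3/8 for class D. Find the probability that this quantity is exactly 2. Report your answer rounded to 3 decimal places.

Conditional on each class, P(X = 2): A: 0; B: 0.114264; C: 0.146072; D: 0.00337769.
By total probability, P(X = 2) = 0.25·0 + 0.125·0.114264 + 0.25·0.146072 + 0.375·0.00337769 = 0.0520676.

0.052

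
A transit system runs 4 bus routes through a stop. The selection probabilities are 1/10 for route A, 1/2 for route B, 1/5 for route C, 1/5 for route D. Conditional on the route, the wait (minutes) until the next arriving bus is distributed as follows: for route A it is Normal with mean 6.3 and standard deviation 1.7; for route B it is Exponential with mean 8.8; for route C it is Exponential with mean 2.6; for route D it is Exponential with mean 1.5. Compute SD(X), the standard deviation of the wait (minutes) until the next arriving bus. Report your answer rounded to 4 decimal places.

7.1470

Per component, A: μ=6.3, E[X²]=42.58; B: μ=8.8, E[X²]=154.88; C: μ=2.6, E[X²]=13.52; D: μ=1.5, E[X²]=4.5.
E[X] = 0.1·6.3 + 0.5·8.8 + 0.2·2.6 + 0.2·1.5 = 5.85.
E[X²] = 0.1·42.58 + 0.5·154.88 + 0.2·13.52 + 0.2·4.5 = 85.302.
Var(X) = E[X²] − (E[X])² = 85.302 − 34.2225 = 51.0795.
SD(X) = √51.0795 = 7.14699.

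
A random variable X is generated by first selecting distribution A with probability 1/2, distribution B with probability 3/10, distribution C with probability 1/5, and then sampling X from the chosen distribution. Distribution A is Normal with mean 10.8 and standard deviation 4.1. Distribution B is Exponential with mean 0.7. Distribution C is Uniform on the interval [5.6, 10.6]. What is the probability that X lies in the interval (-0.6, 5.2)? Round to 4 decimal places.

0.3415

Conditional on each component, P(-0.6 < X < 5.2): A: 0.0832786; B: 0.999406; C: 0.
By total probability, P(-0.6 < X < 5.2) = 0.5·0.0832786 + 0.3·0.999406 + 0.2·0 = 0.341461.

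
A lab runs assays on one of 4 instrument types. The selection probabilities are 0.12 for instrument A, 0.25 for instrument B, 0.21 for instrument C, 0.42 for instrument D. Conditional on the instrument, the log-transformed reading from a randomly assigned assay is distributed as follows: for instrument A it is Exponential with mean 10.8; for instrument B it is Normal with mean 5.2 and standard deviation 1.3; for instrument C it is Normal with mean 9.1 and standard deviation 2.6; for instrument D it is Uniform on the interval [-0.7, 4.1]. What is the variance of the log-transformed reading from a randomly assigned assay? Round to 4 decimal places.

28.7472

Per component, A: μ=10.8, E[X²]=233.28; B: μ=5.2, E[X²]=28.73; C: μ=9.1, E[X²]=89.57; D: μ=1.7, E[X²]=4.81.
E[X] = 0.12·10.8 + 0.25·5.2 + 0.21·9.1 + 0.42·1.7 = 5.221.
E[X²] = 0.12·233.28 + 0.25·28.73 + 0.21·89.57 + 0.42·4.81 = 56.006.
Var(X) = E[X²] − (E[X])² = 56.006 − 27.2588 = 28.7472.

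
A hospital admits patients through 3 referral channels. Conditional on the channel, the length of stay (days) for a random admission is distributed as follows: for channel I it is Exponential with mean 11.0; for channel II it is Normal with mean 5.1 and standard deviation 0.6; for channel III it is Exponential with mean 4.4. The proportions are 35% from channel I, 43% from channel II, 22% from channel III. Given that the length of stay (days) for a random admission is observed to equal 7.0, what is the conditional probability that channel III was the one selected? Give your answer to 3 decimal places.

Likelihoods f(7.0 | ·): I: 0.0481103; II: 0.00441829; III: 0.0463046.
Posterior ∝ prior × likelihood. Numerator for III: 0.22·0.0463046 = 0.010187.
Normalizing constant: 0.35·0.0481103 + 0.43·0.00441829 + 0.22·0.0463046 = 0.0289255.
P(III | observation) = 0.010187 / 0.0289255 = 0.352181.

0.352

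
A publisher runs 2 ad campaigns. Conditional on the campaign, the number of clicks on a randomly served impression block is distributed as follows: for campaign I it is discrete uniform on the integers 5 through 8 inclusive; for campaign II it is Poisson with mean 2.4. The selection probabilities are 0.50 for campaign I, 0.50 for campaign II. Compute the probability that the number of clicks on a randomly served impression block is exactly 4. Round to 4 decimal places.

0.0627

Conditional on each campaign, P(X = 4): I: 0; II: 0.125408.
By total probability, P(X = 4) = 0.5·0 + 0.5·0.125408 = 0.0627042.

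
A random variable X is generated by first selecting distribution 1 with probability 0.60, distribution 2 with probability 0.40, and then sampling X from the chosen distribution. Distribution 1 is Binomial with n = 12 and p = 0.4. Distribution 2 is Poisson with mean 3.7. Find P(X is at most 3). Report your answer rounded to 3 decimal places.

0.333

Conditional on each component, P(X ≤ 3): 1: 0.225337; 2: 0.494153.
By total probability, P(X ≤ 3) = 0.6·0.225337 + 0.4·0.494153 = 0.332864.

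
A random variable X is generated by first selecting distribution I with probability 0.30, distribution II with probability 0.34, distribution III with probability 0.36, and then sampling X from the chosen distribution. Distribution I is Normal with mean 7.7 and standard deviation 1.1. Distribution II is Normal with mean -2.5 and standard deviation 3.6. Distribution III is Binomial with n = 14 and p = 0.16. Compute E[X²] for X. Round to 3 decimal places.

For each component E[X²] = Var + (mean)², giving I: 60.5; II: 19.21; III: 6.8992.
Overall E[X²] = 0.3·60.5 + 0.34·19.21 + 0.36·6.8992 = 27.1651.

27.165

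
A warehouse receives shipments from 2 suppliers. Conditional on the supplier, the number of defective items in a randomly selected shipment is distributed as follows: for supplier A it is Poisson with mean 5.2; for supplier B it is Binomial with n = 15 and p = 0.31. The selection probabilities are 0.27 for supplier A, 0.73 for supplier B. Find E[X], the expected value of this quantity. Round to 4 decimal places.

Component means — A: 5.2; B: 4.65.
E[X] = 0.27·5.2 + 0.73·4.65 = 4.7985.

4.7985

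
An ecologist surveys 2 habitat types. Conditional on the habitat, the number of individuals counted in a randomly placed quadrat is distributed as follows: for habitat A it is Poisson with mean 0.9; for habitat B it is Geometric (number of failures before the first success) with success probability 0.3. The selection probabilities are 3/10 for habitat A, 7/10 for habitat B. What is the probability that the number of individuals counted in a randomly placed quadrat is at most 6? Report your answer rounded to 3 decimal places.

0.942

Conditional on each habitat, P(X ≤ 6): A: 0.999957; B: 0.917646.
By total probability, P(X ≤ 6) = 0.3·0.999957 + 0.7·0.917646 = 0.942339.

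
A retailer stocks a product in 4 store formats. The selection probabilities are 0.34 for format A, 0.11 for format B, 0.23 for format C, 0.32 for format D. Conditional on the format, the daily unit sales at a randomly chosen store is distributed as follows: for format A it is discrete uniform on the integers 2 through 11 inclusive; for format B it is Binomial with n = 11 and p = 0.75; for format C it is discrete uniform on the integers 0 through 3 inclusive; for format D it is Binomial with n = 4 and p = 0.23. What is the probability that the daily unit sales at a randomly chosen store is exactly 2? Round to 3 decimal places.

Conditional on each format, P(X = 2): A: 0.1; B: 0.000118017; C: 0.25; D: 0.188186.
By total probability, P(X = 2) = 0.34·0.1 + 0.11·0.000118017 + 0.23·0.25 + 0.32·0.188186 = 0.151733.

0.152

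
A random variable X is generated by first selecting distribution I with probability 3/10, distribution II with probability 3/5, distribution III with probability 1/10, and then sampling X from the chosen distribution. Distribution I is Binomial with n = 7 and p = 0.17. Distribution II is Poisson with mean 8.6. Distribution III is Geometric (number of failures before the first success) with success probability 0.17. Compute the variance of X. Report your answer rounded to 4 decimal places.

19.4500

Per component, I: μ=1.19, E[X²]=2.4038; II: μ=8.6, E[X²]=82.56; III: μ=4.88235, E[X²]=52.5571.
E[X] = 0.3·1.19 + 0.6·8.6 + 0.1·4.88235 = 6.00524.
E[X²] = 0.3·2.4038 + 0.6·82.56 + 0.1·52.5571 = 55.5128.
Var(X) = E[X²] − (E[X])² = 55.5128 − 36.0629 = 19.45.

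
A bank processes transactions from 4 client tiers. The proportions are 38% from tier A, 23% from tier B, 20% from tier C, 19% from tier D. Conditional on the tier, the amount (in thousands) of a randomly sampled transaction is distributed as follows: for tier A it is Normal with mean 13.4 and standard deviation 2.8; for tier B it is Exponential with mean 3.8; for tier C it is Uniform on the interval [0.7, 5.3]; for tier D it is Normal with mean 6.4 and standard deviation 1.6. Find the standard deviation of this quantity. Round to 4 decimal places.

5.2646

Per component, A: μ=13.4, E[X²]=187.4; B: μ=3.8, E[X²]=28.88; C: μ=3, E[X²]=10.7633; D: μ=6.4, E[X²]=43.52.
E[X] = 0.38·13.4 + 0.23·3.8 + 0.2·3 + 0.19·6.4 = 7.782.
E[X²] = 0.38·187.4 + 0.23·28.88 + 0.2·10.7633 + 0.19·43.52 = 88.2759.
Var(X) = E[X²] − (E[X])² = 88.2759 − 60.5595 = 27.7163.
SD(X) = √27.7163 = 5.26463.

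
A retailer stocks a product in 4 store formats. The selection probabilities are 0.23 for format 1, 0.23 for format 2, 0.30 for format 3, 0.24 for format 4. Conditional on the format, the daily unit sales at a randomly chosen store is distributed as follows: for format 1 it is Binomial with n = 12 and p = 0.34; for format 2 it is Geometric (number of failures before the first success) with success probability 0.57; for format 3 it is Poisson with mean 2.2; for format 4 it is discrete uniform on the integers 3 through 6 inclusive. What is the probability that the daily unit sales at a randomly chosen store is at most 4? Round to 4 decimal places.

0.7657

Conditional on each format, P(X ≤ 4): 1: 0.612357; 2: 0.985299; 3: 0.927504; 4: 0.5.
By total probability, P(X ≤ 4) = 0.23·0.612357 + 0.23·0.985299 + 0.3·0.927504 + 0.24·0.5 = 0.765712.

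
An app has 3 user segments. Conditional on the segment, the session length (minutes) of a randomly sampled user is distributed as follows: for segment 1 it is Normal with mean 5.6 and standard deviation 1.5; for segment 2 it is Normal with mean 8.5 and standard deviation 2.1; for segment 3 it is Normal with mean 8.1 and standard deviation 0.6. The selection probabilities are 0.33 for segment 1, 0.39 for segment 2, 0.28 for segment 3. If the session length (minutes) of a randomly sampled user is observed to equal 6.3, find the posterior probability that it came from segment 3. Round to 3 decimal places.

Likelihoods f(6.3 | ·): 1: 0.238522; 2: 0.109741; 3: 0.00738641.
Posterior ∝ prior × likelihood. Numerator for 3: 0.28·0.00738641 = 0.0020682.
Normalizing constant: 0.33·0.238522 + 0.39·0.109741 + 0.28·0.00738641 = 0.12358.
P(3 | observation) = 0.0020682 / 0.12358 = 0.0167357.

0.017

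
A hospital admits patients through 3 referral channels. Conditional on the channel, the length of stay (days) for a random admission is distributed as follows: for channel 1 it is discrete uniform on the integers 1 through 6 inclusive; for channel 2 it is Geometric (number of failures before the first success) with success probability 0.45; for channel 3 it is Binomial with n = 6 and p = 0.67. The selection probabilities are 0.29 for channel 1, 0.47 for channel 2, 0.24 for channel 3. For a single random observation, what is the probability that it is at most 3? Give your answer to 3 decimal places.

0.647

Conditional on each channel, P(X ≤ 3): 1: 0.5; 2: 0.908494; 3: 0.313048.
By total probability, P(X ≤ 3) = 0.29·0.5 + 0.47·0.908494 + 0.24·0.313048 = 0.647124.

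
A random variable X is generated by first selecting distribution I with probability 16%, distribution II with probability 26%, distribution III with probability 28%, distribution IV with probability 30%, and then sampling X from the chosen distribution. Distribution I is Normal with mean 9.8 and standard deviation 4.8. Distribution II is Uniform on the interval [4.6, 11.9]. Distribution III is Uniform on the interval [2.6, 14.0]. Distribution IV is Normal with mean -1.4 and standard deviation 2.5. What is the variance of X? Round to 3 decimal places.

Per component, I: μ=9.8, E[X²]=119.08; II: μ=8.25, E[X²]=72.5033; III: μ=8.3, E[X²]=79.72; IV: μ=-1.4, E[X²]=8.21.
E[X] = 0.16·9.8 + 0.26·8.25 + 0.28·8.3 + 0.3·-1.4 = 5.617.
E[X²] = 0.16·119.08 + 0.26·72.5033 + 0.28·79.72 + 0.3·8.21 = 62.6883.
Var(X) = E[X²] − (E[X])² = 62.6883 − 31.5507 = 31.1376.

31.138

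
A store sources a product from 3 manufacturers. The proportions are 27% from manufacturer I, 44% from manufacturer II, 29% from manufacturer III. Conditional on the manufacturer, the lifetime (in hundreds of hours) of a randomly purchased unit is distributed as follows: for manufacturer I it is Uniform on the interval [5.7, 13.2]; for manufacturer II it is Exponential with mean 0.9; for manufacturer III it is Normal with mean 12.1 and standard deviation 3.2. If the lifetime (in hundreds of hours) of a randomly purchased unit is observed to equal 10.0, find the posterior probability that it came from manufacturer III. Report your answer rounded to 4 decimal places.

0.4474

Likelihoods f(10.0 | ·): I: 0.133333; II: 1.66059e-05; III: 0.100518.
Posterior ∝ prior × likelihood. Numerator for III: 0.29·0.100518 = 0.0291501.
Normalizing constant: 0.27·0.133333 + 0.44·1.66059e-05 + 0.29·0.100518 = 0.0651574.
P(III | observation) = 0.0291501 / 0.0651574 = 0.44738.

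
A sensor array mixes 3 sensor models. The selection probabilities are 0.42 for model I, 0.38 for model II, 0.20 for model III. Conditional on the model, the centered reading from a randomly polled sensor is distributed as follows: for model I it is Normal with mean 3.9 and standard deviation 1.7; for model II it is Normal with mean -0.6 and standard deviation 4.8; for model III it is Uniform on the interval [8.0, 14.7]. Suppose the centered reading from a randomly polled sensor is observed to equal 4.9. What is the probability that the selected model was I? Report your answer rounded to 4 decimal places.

0.8350

Likelihoods f(4.9 | ·): I: 0.197389; II: 0.0431091; III: 0.
Posterior ∝ prior × likelihood. Numerator for I: 0.42·0.197389 = 0.0829035.
Normalizing constant: 0.42·0.197389 + 0.38·0.0431091 + 0.2·0 = 0.099285.
P(I | observation) = 0.0829035 / 0.099285 = 0.835006.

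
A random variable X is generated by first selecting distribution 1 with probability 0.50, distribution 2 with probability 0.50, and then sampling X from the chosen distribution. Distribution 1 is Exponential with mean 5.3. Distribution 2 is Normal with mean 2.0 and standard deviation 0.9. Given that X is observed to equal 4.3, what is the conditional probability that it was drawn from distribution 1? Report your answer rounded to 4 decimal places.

0.8320

Likelihoods f(4.3 | ·): 1: 0.0838247; 2: 0.0169242.
Posterior ∝ prior × likelihood. Numerator for 1: 0.5·0.0838247 = 0.0419123.
Normalizing constant: 0.5·0.0838247 + 0.5·0.0169242 = 0.0503745.
P(1 | observation) = 0.0419123 / 0.0503745 = 0.832016.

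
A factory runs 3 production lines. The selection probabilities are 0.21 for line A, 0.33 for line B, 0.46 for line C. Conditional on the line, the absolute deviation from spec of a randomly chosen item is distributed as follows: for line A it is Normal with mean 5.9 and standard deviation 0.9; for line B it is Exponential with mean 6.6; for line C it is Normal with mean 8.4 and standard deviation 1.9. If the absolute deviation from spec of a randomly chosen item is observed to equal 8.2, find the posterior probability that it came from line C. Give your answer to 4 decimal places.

0.8423

Likelihoods f(8.2 | ·): A: 0.0169242; B: 0.0437399; C: 0.20881.
Posterior ∝ prior × likelihood. Numerator for C: 0.46·0.20881 = 0.0960524.
Normalizing constant: 0.21·0.0169242 + 0.33·0.0437399 + 0.46·0.20881 = 0.114041.
P(C | observation) = 0.0960524 / 0.114041 = 0.842265.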